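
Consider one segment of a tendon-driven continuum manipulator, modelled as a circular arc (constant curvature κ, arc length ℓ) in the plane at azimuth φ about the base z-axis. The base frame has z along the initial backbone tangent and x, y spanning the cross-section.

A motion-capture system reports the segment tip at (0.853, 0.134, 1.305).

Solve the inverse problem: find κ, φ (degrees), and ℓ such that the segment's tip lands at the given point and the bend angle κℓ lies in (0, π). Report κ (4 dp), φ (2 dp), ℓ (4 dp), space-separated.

ρ = √(x²+y²) = √(0.853² + 0.134²) = 0.86346
φ = atan2(y, x) mod 360° = atan2(0.134, 0.853) = 8.9278°
|p|² = ρ² + z² = 0.86346² + 1.305² = 2.44859
κ = 2ρ / |p|² = 2×0.86346 / 2.44859 = 0.70527
θ = 2·atan2(ρ, z) = 2·atan2(0.86346, 1.305) = 1.16905 rad
ℓ = θ/κ = 1.16905/0.70527 = 1.65759

0.7053 8.93 1.6576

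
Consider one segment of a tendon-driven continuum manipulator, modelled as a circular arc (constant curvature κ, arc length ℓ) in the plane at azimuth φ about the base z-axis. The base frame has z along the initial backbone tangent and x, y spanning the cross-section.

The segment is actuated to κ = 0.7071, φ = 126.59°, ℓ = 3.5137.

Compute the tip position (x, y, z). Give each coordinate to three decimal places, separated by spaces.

-1.510 2.035 0.864

θ = κ·ℓ = 0.7071 × 3.5137 = 2.48454 rad
ρ = (1 − cos θ)/κ = (1 − -0.79179)/0.7071 = 2.53400
z = sin θ / κ = 0.61079/0.7071 = 0.86379
x = ρ cos φ = 2.53400 × cos(126.59°) = -1.51048
y = ρ sin φ = 2.53400 × sin(126.59°) = 2.03461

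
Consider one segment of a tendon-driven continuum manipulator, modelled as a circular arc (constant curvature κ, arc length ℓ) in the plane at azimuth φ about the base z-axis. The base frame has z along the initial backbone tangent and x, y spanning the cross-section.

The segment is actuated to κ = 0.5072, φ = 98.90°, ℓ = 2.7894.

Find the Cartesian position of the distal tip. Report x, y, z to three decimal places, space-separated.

-0.258 1.645 1.948

θ = κ·ℓ = 0.5072 × 2.7894 = 1.41478 rad
ρ = (1 − cos θ)/κ = (1 − 0.15538)/0.5072 = 1.66526
z = sin θ / κ = 0.98785/0.5072 = 1.94766
x = ρ cos φ = 1.66526 × cos(98.90°) = -0.25763
y = ρ sin φ = 1.66526 × sin(98.90°) = 1.64521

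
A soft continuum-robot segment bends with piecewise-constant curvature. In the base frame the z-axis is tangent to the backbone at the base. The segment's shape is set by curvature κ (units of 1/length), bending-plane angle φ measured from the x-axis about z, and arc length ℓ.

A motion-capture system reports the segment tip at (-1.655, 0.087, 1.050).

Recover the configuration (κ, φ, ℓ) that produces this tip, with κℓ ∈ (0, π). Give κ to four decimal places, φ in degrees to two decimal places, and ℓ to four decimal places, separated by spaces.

0.8611 176.99 2.3366

ρ = √(x²+y²) = √(-1.655² + 0.087²) = 1.65729
φ = atan2(y, x) mod 360° = atan2(0.087, -1.655) = 176.9908°
|p|² = ρ² + z² = 1.65729² + 1.050² = 3.84909
κ = 2ρ / |p|² = 2×1.65729 / 3.84909 = 0.86113
θ = 2·atan2(ρ, z) = 2·atan2(1.65729, 1.050) = 2.01212 rad
ℓ = θ/κ = 2.01212/0.86113 = 2.33661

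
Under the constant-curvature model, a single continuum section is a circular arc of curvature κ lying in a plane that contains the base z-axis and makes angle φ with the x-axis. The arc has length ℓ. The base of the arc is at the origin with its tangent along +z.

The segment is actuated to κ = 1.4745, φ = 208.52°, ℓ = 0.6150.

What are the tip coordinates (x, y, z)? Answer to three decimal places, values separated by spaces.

-0.229 -0.124 0.534

θ = κ·ℓ = 1.4745 × 0.6150 = 0.90682 rad
ρ = (1 − cos θ)/κ = (1 − 0.61626)/1.4745 = 0.26025
z = sin θ / κ = 0.78755/1.4745 = 0.53411
x = ρ cos φ = 0.26025 × cos(208.52°) = -0.22867
y = ρ sin φ = 0.26025 × sin(208.52°) = -0.12426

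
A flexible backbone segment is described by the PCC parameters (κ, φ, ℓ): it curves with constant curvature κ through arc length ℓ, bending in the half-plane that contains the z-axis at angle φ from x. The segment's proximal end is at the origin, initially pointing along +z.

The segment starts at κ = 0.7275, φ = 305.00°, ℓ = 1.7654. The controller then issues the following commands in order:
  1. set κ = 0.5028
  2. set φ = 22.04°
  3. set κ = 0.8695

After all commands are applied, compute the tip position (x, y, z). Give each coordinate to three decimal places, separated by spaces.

1.028 0.416 1.149

initial: κ=0.7275, φ=305.00°, ℓ=1.7654
cmd 1: set κ=0.5028 → (κ,φ,ℓ)=(0.5028,305.00°,1.7654) → tip=(0.4207,-0.6008,1.5425)
cmd 2: set φ=22.04° → (κ,φ,ℓ)=(0.5028,22.04°,1.7654) → tip=(0.6798,0.2752,1.5425)
cmd 3: set κ=0.8695 → (κ,φ,ℓ)=(0.8695,22.04°,1.7654) → tip=(1.0279,0.4161,1.1494)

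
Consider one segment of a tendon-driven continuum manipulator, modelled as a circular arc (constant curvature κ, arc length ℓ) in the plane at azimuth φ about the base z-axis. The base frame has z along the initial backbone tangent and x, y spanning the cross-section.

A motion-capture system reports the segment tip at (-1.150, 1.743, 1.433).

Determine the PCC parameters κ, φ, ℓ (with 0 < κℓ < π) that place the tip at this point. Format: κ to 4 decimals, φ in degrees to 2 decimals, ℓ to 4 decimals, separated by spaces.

ρ = √(x²+y²) = √(-1.150² + 1.743²) = 2.08819
φ = atan2(y, x) mod 360° = atan2(1.743, -1.150) = 123.4161°
|p|² = ρ² + z² = 2.08819² + 1.433² = 6.41404
κ = 2ρ / |p|² = 2×2.08819 / 6.41404 = 0.65113
θ = 2·atan2(ρ, z) = 2·atan2(2.08819, 1.433) = 1.93873 rad
ℓ = θ/κ = 1.93873/0.65113 = 2.97748

0.6511 123.42 2.9775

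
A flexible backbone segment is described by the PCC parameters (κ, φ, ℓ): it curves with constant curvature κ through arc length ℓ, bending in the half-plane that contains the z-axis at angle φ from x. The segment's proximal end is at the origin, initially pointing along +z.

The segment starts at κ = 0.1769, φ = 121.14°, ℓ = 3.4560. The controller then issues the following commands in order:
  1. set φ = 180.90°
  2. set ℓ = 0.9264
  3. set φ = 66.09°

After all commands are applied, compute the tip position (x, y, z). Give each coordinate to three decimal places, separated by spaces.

0.031 0.069 0.922

initial: κ=0.1769, φ=121.14°, ℓ=3.4560
cmd 1: set φ=180.90° → (κ,φ,ℓ)=(0.1769,180.90°,3.4560) → tip=(-1.0238,-0.0161,3.2447)
cmd 2: set ℓ=0.9264 → (κ,φ,ℓ)=(0.1769,180.90°,0.9264) → tip=(-0.0757,-0.0012,0.9223)
cmd 3: set φ=66.09° → (κ,φ,ℓ)=(0.1769,66.09°,0.9264) → tip=(0.0307,0.0692,0.9223)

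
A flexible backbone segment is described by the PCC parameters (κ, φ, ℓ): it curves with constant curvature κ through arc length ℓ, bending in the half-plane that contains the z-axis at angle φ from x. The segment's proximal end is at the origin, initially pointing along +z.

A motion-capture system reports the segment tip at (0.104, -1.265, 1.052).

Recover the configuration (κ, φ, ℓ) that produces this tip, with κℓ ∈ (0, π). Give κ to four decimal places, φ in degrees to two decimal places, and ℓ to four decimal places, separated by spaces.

ρ = √(x²+y²) = √(0.104² + -1.265²) = 1.26927
φ = atan2(y, x) mod 360° = atan2(-1.265, 0.104) = 274.6999°
|p|² = ρ² + z² = 1.26927² + 1.052² = 2.71774
κ = 2ρ / |p|² = 2×1.26927 / 2.71774 = 0.93406
θ = 2·atan2(ρ, z) = 2·atan2(1.26927, 1.052) = 1.75745 rad
ℓ = θ/κ = 1.75745/0.93406 = 1.88152

0.9341 274.70 1.8815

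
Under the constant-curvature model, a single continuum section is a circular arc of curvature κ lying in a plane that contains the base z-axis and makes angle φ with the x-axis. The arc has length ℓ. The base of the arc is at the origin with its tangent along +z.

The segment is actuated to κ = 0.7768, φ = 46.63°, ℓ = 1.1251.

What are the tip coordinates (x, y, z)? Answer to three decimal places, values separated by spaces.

0.317 0.335 0.987

θ = κ·ℓ = 0.7768 × 1.1251 = 0.87398 rad
ρ = (1 − cos θ)/κ = (1 − 0.64178)/0.7768 = 0.46115
z = sin θ / κ = 0.76689/0.7768 = 0.98724
x = ρ cos φ = 0.46115 × cos(46.63°) = 0.31667
y = ρ sin φ = 0.46115 × sin(46.63°) = 0.33522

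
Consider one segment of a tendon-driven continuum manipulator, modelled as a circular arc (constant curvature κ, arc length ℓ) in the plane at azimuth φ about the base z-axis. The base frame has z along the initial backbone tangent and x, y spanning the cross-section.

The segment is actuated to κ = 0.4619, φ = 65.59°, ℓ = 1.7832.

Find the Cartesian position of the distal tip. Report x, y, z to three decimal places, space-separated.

0.287 0.632 1.588

θ = κ·ℓ = 0.4619 × 1.7832 = 0.82366 rad
ρ = (1 − cos θ)/κ = (1 − 0.67954)/0.4619 = 0.69379
z = sin θ / κ = 0.73364/0.4619 = 1.58830
x = ρ cos φ = 0.69379 × cos(65.59°) = 0.28672
y = ρ sin φ = 0.69379 × sin(65.59°) = 0.63177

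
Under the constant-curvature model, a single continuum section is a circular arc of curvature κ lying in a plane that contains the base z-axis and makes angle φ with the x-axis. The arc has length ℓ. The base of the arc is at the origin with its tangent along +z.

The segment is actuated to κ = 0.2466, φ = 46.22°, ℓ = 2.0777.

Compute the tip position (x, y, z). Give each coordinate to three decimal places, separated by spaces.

0.360 0.376 1.988

θ = κ·ℓ = 0.2466 × 2.0777 = 0.51236 rad
ρ = (1 − cos θ)/κ = (1 − 0.87159)/0.2466 = 0.52072
z = sin θ / κ = 0.49024/0.2466 = 1.98798
x = ρ cos φ = 0.52072 × cos(46.22°) = 0.36028
y = ρ sin φ = 0.52072 × sin(46.22°) = 0.37596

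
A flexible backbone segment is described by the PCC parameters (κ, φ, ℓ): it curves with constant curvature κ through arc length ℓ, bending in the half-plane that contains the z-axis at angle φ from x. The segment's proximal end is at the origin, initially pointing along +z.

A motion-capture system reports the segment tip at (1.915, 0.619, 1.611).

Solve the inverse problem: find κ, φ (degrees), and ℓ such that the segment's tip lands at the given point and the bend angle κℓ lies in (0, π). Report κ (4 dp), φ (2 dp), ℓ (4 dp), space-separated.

0.6057 17.91 2.9579

ρ = √(x²+y²) = √(1.915² + 0.619²) = 2.01256
φ = atan2(y, x) mod 360° = atan2(0.619, 1.915) = 17.9128°
|p|² = ρ² + z² = 2.01256² + 1.611² = 6.64571
κ = 2ρ / |p|² = 2×2.01256 / 6.64571 = 0.60567
θ = 2·atan2(ρ, z) = 2·atan2(2.01256, 1.611) = 1.79153 rad
ℓ = θ/κ = 1.79153/0.60567 = 2.95793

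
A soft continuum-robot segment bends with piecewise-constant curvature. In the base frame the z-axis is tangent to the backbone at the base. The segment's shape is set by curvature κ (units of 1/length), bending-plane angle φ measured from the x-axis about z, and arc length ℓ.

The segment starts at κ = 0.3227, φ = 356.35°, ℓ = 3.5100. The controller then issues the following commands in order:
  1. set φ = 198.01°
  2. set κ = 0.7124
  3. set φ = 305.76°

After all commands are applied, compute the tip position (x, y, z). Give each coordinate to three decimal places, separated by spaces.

initial: κ=0.3227, φ=356.35°, ℓ=3.5100
cmd 1: set φ=198.01° → (κ,φ,ℓ)=(0.3227,198.01°,3.5100) → tip=(-1.6968,-0.5516,2.8062)
cmd 2: set κ=0.7124 → (κ,φ,ℓ)=(0.7124,198.01°,3.5100) → tip=(-2.4048,-0.7818,0.8395)
cmd 3: set φ=305.76° → (κ,φ,ℓ)=(0.7124,305.76°,3.5100) → tip=(1.4778,-2.0520,0.8395)

1.478 -2.052 0.839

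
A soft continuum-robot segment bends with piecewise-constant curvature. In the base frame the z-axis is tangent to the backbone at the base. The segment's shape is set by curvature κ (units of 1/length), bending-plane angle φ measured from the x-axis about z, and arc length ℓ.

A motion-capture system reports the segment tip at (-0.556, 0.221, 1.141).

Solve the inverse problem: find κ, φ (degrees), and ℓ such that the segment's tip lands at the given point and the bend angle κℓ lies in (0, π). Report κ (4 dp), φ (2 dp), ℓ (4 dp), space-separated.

0.7209 158.32 1.3398

ρ = √(x²+y²) = √(-0.556² + 0.221²) = 0.59831
φ = atan2(y, x) mod 360° = atan2(0.221, -0.556) = 158.3231°
|p|² = ρ² + z² = 0.59831² + 1.141² = 1.65986
κ = 2ρ / |p|² = 2×0.59831 / 1.65986 = 0.72092
θ = 2·atan2(ρ, z) = 2·atan2(0.59831, 1.141) = 0.96591 rad
ℓ = θ/κ = 0.96591/0.72092 = 1.33984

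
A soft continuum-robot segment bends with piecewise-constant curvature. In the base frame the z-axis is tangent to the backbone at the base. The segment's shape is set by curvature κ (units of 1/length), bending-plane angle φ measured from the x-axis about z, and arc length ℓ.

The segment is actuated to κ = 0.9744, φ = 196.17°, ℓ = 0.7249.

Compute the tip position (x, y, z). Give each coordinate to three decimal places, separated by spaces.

-0.236 -0.068 0.666

θ = κ·ℓ = 0.9744 × 0.7249 = 0.70634 rad
ρ = (1 − cos θ)/κ = (1 − 0.76074)/0.9744 = 0.24555
z = sin θ / κ = 0.64906/0.9744 = 0.66611
x = ρ cos φ = 0.24555 × cos(196.17°) = -0.23583
y = ρ sin φ = 0.24555 × sin(196.17°) = -0.06838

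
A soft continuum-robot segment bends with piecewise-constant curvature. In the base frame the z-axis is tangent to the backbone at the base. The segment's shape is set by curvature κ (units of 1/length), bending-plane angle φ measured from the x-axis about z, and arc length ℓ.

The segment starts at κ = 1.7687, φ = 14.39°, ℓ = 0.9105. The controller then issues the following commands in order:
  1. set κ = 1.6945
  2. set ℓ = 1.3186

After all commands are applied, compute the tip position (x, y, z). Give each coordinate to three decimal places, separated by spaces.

initial: κ=1.7687, φ=14.39°, ℓ=0.9105
cmd 1: set κ=1.6945 → (κ,φ,ℓ)=(1.6945,14.39°,0.9105) → tip=(0.5557,0.1426,0.5899)
cmd 2: set ℓ=1.3186 → (κ,φ,ℓ)=(1.6945,14.39°,1.3186) → tip=(0.9237,0.2370,0.4649)

0.924 0.237 0.465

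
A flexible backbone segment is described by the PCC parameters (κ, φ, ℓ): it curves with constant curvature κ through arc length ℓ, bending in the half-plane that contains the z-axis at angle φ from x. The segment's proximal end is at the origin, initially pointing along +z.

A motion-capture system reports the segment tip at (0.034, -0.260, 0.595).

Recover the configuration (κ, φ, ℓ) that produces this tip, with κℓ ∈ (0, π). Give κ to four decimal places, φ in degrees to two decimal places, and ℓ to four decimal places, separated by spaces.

ρ = √(x²+y²) = √(0.034² + -0.260²) = 0.26221
φ = atan2(y, x) mod 360° = atan2(-0.260, 0.034) = 277.4502°
|p|² = ρ² + z² = 0.26221² + 0.595² = 0.42278
κ = 2ρ / |p|² = 2×0.26221 / 0.42278 = 1.24042
θ = 2·atan2(ρ, z) = 2·atan2(0.26221, 0.595) = 0.83018 rad
ℓ = θ/κ = 0.83018/1.24042 = 0.66927

1.2404 277.45 0.6693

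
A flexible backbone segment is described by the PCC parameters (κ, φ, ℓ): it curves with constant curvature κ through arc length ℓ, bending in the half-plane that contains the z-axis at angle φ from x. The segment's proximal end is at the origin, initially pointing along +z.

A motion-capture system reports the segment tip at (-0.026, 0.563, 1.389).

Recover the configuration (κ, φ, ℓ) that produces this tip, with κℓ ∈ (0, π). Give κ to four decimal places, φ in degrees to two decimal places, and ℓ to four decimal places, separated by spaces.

ρ = √(x²+y²) = √(-0.026² + 0.563²) = 0.56360
φ = atan2(y, x) mod 360° = atan2(0.563, -0.026) = 92.6441°
|p|² = ρ² + z² = 0.56360² + 1.389² = 2.24697
κ = 2ρ / |p|² = 2×0.56360 / 2.24697 = 0.50165
θ = 2·atan2(ρ, z) = 2·atan2(0.56360, 1.389) = 0.77092 rad
ℓ = θ/κ = 0.77092/0.50165 = 1.53676

0.5017 92.64 1.5368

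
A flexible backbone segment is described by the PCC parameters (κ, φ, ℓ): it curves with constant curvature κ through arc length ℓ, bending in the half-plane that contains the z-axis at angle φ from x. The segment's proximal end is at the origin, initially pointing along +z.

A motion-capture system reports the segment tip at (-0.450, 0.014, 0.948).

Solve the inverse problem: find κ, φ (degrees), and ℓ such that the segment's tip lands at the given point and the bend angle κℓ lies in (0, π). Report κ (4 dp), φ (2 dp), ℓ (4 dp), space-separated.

0.8175 178.22 1.0847

ρ = √(x²+y²) = √(-0.450² + 0.014²) = 0.45022
φ = atan2(y, x) mod 360° = atan2(0.014, -0.450) = 178.2180°
|p|² = ρ² + z² = 0.45022² + 0.948² = 1.10140
κ = 2ρ / |p|² = 2×0.45022 / 1.10140 = 0.81754
θ = 2·atan2(ρ, z) = 2·atan2(0.45022, 0.948) = 0.88676 rad
ℓ = θ/κ = 0.88676/0.81754 = 1.08467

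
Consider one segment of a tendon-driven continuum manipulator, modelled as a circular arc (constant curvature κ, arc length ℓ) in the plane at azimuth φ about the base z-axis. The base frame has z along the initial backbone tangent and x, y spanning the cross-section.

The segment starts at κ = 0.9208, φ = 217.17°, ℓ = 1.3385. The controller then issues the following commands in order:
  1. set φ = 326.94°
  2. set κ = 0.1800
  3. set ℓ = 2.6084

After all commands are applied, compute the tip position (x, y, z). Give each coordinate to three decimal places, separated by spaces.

0.504 -0.328 2.514

initial: κ=0.9208, φ=217.17°, ℓ=1.3385
cmd 1: set φ=326.94° → (κ,φ,ℓ)=(0.9208,326.94°,1.3385) → tip=(0.6081,-0.3958,1.0245)
cmd 2: set κ=0.1800 → (κ,φ,ℓ)=(0.1800,326.94°,1.3385) → tip=(0.1345,-0.0875,1.3256)
cmd 3: set ℓ=2.6084 → (κ,φ,ℓ)=(0.1800,326.94°,2.6084) → tip=(0.5038,-0.3279,2.5136)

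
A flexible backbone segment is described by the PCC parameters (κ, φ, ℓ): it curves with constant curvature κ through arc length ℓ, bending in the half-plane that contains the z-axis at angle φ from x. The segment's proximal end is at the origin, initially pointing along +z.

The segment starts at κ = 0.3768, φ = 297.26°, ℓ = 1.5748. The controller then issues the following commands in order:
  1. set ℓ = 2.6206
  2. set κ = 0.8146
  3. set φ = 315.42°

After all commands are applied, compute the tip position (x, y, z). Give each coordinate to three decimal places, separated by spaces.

1.342 -1.322 1.038

initial: κ=0.3768, φ=297.26°, ℓ=1.5748
cmd 1: set ℓ=2.6206 → (κ,φ,ℓ)=(0.3768,297.26°,2.6206) → tip=(0.5460,-1.0597,2.2150)
cmd 2: set κ=0.8146 → (κ,φ,ℓ)=(0.8146,297.26°,2.6206) → tip=(0.8628,-1.6746,1.0375)
cmd 3: set φ=315.42° → (κ,φ,ℓ)=(0.8146,315.42°,2.6206) → tip=(1.3418,-1.3222,1.0375)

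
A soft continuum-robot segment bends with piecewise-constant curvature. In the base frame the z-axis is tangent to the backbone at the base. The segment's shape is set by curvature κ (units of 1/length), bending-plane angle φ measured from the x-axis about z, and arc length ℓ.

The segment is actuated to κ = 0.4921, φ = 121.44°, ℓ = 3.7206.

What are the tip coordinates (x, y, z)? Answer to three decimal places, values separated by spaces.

θ = κ·ℓ = 0.4921 × 3.7206 = 1.83091 rad
ρ = (1 − cos θ)/κ = (1 − -0.25719)/0.4921 = 2.55474
z = sin θ / κ = 0.96636/0.4921 = 1.96375
x = ρ cos φ = 2.55474 × cos(121.44°) = -1.33257
y = ρ sin φ = 2.55474 × sin(121.44°) = 2.17967

-1.333 2.180 1.964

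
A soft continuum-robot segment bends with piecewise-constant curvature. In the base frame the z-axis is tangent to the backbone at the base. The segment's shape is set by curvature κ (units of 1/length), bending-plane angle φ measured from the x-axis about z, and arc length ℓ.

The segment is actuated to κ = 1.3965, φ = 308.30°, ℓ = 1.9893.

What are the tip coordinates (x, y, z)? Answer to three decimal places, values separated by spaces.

0.859 -1.087 0.255

θ = κ·ℓ = 1.3965 × 1.9893 = 2.77806 rad
ρ = (1 − cos θ)/κ = (1 − -0.93465)/1.3965 = 1.38535
z = sin θ / κ = 0.35558/1.3965 = 0.25462
x = ρ cos φ = 1.38535 × cos(308.30°) = 0.85861
y = ρ sin φ = 1.38535 × sin(308.30°) = -1.08719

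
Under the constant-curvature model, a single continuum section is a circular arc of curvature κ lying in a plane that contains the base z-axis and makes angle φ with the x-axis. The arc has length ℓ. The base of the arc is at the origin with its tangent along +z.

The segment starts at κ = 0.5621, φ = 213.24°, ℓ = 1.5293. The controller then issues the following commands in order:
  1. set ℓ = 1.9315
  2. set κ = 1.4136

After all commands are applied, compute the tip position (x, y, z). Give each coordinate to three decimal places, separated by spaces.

-1.134 -0.743 0.283

initial: κ=0.5621, φ=213.24°, ℓ=1.5293
cmd 1: set ℓ=1.9315 → (κ,φ,ℓ)=(0.5621,213.24°,1.9315) → tip=(-0.7941,-0.5205,1.5738)
cmd 2: set κ=1.4136 → (κ,φ,ℓ)=(1.4136,213.24°,1.9315) → tip=(-1.1340,-0.7432,0.2828)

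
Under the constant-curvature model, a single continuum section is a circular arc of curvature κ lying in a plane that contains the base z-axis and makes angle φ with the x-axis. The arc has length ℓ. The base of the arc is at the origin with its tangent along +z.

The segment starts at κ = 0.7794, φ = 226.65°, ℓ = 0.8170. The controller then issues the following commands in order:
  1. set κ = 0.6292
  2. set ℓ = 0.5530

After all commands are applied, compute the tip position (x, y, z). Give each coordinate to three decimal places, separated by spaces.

-0.065 -0.069 0.542

initial: κ=0.7794, φ=226.65°, ℓ=0.8170
cmd 1: set κ=0.6292 → (κ,φ,ℓ)=(0.6292,226.65°,0.8170) → tip=(-0.1410,-0.1494,0.7815)
cmd 2: set ℓ=0.5530 → (κ,φ,ℓ)=(0.6292,226.65°,0.5530) → tip=(-0.0654,-0.0693,0.5419)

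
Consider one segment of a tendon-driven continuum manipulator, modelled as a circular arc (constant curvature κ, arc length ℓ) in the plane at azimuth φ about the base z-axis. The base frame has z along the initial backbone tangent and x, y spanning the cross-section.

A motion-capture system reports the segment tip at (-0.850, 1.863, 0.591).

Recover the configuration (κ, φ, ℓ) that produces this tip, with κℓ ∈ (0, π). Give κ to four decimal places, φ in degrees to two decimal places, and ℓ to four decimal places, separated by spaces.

0.9016 114.53 2.8612

ρ = √(x²+y²) = √(-0.850² + 1.863²) = 2.04775
φ = atan2(y, x) mod 360° = atan2(1.863, -0.850) = 114.5250°
|p|² = ρ² + z² = 2.04775² + 0.591² = 4.54255
κ = 2ρ / |p|² = 2×2.04775 / 4.54255 = 0.90158
θ = 2·atan2(ρ, z) = 2·atan2(2.04775, 0.591) = 2.57964 rad
ℓ = θ/κ = 2.57964/0.90158 = 2.86123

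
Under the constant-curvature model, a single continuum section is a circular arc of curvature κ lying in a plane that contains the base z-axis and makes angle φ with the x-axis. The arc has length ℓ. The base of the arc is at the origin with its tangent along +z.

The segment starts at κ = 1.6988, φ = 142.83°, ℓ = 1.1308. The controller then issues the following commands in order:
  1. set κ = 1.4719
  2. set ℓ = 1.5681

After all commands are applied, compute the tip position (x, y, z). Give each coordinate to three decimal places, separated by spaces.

initial: κ=1.6988, φ=142.83°, ℓ=1.1308
cmd 1: set κ=1.4719 → (κ,φ,ℓ)=(1.4719,142.83°,1.1308) → tip=(-0.5920,0.4489,0.6764)
cmd 2: set ℓ=1.5681 → (κ,φ,ℓ)=(1.4719,142.83°,1.5681) → tip=(-0.9053,0.6864,0.5030)

-0.905 0.686 0.503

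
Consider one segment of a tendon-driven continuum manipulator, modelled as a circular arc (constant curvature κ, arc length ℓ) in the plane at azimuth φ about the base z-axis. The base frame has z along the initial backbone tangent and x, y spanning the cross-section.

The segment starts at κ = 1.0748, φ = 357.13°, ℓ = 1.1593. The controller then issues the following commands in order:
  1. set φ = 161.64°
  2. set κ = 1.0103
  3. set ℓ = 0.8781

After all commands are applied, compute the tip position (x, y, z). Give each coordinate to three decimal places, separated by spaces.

initial: κ=1.0748, φ=357.13°, ℓ=1.1593
cmd 1: set φ=161.64° → (κ,φ,ℓ)=(1.0748,161.64°,1.1593) → tip=(-0.6013,0.1995,0.8818)
cmd 2: set κ=1.0103 → (κ,φ,ℓ)=(1.0103,161.64°,1.1593) → tip=(-0.5740,0.1905,0.9118)
cmd 3: set ℓ=0.8781 → (κ,φ,ℓ)=(1.0103,161.64°,0.8781) → tip=(-0.3461,0.1148,0.7674)

-0.346 0.115 0.767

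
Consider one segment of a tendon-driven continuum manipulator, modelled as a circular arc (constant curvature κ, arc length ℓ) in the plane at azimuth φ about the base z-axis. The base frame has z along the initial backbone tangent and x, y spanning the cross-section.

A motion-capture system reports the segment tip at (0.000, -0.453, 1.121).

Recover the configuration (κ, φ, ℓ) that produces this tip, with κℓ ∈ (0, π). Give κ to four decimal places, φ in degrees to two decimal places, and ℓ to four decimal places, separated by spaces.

ρ = √(x²+y²) = √(0.000² + -0.453²) = 0.45300
φ = atan2(y, x) mod 360° = atan2(-0.453, 0.000) = 270.0000°
|p|² = ρ² + z² = 0.45300² + 1.121² = 1.46185
κ = 2ρ / |p|² = 2×0.45300 / 1.46185 = 0.61976
θ = 2·atan2(ρ, z) = 2·atan2(0.45300, 1.121) = 0.76808 rad
ℓ = θ/κ = 0.76808/0.61976 = 1.23931

0.6198 270.00 1.2393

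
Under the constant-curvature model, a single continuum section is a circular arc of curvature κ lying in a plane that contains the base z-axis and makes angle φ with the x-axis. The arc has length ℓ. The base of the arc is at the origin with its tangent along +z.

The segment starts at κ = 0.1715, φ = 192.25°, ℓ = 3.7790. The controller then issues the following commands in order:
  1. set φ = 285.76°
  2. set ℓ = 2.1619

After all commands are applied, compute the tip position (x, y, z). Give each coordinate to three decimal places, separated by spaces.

0.108 -0.381 2.113

initial: κ=0.1715, φ=192.25°, ℓ=3.7790
cmd 1: set φ=285.76° → (κ,φ,ℓ)=(0.1715,285.76°,3.7790) → tip=(0.3211,-1.1379,3.5200)
cmd 2: set ℓ=2.1619 → (κ,φ,ℓ)=(0.1715,285.76°,2.1619) → tip=(0.1076,-0.3813,2.1127)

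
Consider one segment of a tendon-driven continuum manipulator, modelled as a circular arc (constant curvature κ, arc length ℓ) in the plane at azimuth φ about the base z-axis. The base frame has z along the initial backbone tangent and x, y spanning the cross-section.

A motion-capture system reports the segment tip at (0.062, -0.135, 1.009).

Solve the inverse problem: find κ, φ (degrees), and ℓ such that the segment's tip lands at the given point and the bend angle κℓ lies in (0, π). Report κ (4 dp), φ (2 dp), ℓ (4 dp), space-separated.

0.2856 294.67 1.0235

ρ = √(x²+y²) = √(0.062² + -0.135²) = 0.14856
φ = atan2(y, x) mod 360° = atan2(-0.135, 0.062) = 294.6674°
|p|² = ρ² + z² = 0.14856² + 1.009² = 1.04015
κ = 2ρ / |p|² = 2×0.14856 / 1.04015 = 0.28564
θ = 2·atan2(ρ, z) = 2·atan2(0.14856, 1.009) = 0.29236 rad
ℓ = θ/κ = 0.29236/0.28564 = 1.02352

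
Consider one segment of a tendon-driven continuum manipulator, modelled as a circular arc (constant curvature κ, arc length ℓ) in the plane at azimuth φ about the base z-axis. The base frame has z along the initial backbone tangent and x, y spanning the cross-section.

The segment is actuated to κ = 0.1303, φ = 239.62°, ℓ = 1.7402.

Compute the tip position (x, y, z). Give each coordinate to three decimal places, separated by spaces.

θ = κ·ℓ = 0.1303 × 1.7402 = 0.22675 rad
ρ = (1 − cos θ)/κ = (1 − 0.97440)/0.1303 = 0.19645
z = sin θ / κ = 0.22481/0.1303 = 1.72533
x = ρ cos φ = 0.19645 × cos(239.62°) = -0.09935
y = ρ sin φ = 0.19645 × sin(239.62°) = -0.16948

-0.099 -0.169 1.725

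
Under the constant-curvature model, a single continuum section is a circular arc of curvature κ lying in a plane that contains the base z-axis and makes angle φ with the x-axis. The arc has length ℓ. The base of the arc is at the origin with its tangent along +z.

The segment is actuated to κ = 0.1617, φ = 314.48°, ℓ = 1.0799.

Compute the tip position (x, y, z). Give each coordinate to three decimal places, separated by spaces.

θ = κ·ℓ = 0.1617 × 1.0799 = 0.17462 rad
ρ = (1 − cos θ)/κ = (1 − 0.98479)/0.1617 = 0.09405
z = sin θ / κ = 0.17373/0.1617 = 1.07442
x = ρ cos φ = 0.09405 × cos(314.48°) = 0.06589
y = ρ sin φ = 0.09405 × sin(314.48°) = -0.06710

0.066 -0.067 1.074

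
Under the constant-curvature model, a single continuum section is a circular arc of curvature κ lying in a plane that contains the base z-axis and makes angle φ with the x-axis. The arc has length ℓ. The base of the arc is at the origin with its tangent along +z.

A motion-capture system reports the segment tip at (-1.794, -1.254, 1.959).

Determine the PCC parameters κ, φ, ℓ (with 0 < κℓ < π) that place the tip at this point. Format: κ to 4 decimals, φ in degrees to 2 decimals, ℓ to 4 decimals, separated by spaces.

ρ = √(x²+y²) = √(-1.794² + -1.254²) = 2.18882
φ = atan2(y, x) mod 360° = atan2(-1.254, -1.794) = 214.9534°
|p|² = ρ² + z² = 2.18882² + 1.959² = 8.62863
κ = 2ρ / |p|² = 2×2.18882 / 8.62863 = 0.50734
θ = 2·atan2(ρ, z) = 2·atan2(2.18882, 1.959) = 1.68150 rad
ℓ = θ/κ = 1.68150/0.50734 = 3.31435

0.5073 214.95 3.3143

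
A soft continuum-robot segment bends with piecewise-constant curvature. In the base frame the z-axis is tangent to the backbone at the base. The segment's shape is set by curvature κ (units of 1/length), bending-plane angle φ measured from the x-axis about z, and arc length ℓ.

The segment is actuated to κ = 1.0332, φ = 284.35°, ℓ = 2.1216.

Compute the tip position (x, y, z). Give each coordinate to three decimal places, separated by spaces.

0.380 -1.483 0.787

θ = κ·ℓ = 1.0332 × 2.1216 = 2.19204 rad
ρ = (1 − cos θ)/κ = (1 − -0.58204)/1.0332 = 1.53121
z = sin θ / κ = 0.81316/1.0332 = 0.78703
x = ρ cos φ = 1.53121 × cos(284.35°) = 0.37950
y = ρ sin φ = 1.53121 × sin(284.35°) = -1.48343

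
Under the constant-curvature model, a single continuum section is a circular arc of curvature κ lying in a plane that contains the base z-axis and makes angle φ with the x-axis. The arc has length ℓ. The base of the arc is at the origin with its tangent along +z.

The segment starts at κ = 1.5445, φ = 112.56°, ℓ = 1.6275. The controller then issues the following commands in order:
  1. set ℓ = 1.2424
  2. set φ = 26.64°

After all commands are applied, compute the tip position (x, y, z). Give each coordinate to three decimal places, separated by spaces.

initial: κ=1.5445, φ=112.56°, ℓ=1.6275
cmd 1: set ℓ=1.2424 → (κ,φ,ℓ)=(1.5445,112.56°,1.2424) → tip=(-0.3331,0.8019,0.6086)
cmd 2: set φ=26.64° → (κ,φ,ℓ)=(1.5445,26.64°,1.2424) → tip=(0.7761,0.3893,0.6086)

0.776 0.389 0.609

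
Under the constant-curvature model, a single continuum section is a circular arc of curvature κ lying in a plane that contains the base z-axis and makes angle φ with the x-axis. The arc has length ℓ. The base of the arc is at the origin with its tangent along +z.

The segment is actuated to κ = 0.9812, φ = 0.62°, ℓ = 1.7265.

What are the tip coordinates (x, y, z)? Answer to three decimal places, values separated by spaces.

θ = κ·ℓ = 0.9812 × 1.7265 = 1.69404 rad
ρ = (1 − cos θ)/κ = (1 − -0.12293)/0.9812 = 1.14445
z = sin θ / κ = 0.99241/0.9812 = 1.01143
x = ρ cos φ = 1.14445 × cos(0.62°) = 1.14438
y = ρ sin φ = 1.14445 × sin(0.62°) = 0.01238

1.144 0.012 1.011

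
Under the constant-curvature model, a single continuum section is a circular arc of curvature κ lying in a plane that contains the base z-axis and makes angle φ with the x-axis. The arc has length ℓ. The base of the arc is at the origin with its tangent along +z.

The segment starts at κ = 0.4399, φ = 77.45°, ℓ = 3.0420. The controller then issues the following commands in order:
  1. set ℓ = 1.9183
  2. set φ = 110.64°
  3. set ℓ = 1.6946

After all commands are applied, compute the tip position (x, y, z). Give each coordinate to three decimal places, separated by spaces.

-0.213 0.564 1.542

initial: κ=0.4399, φ=77.45°, ℓ=3.0420
cmd 1: set ℓ=1.9183 → (κ,φ,ℓ)=(0.4399,77.45°,1.9183) → tip=(0.1657,0.7443,1.6986)
cmd 2: set φ=110.64° → (κ,φ,ℓ)=(0.4399,110.64°,1.9183) → tip=(-0.2688,0.7135,1.6986)
cmd 3: set ℓ=1.6946 → (κ,φ,ℓ)=(0.4399,110.64°,1.6946) → tip=(-0.2125,0.5642,1.5420)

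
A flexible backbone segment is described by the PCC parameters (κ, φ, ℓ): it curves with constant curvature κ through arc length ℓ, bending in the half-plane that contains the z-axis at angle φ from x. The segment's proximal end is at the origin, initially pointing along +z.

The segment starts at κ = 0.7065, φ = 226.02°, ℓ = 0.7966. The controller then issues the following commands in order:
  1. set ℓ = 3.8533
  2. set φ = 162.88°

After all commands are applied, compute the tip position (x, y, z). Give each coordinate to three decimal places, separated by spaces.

initial: κ=0.7065, φ=226.02°, ℓ=0.7966
cmd 1: set ℓ=3.8533 → (κ,φ,ℓ)=(0.7065,226.02°,3.8533) → tip=(-1.8806,-1.9488,0.5762)
cmd 2: set φ=162.88° → (κ,φ,ℓ)=(0.7065,162.88°,3.8533) → tip=(-2.5883,0.7972,0.5762)

-2.588 0.797 0.576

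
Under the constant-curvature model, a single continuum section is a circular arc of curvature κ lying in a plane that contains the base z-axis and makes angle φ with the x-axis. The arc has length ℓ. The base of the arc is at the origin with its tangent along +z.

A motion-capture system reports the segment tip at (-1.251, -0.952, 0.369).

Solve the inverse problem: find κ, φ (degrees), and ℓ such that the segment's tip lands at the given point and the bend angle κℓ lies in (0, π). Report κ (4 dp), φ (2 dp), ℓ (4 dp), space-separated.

ρ = √(x²+y²) = √(-1.251² + -0.952²) = 1.57204
φ = atan2(y, x) mod 360° = atan2(-0.952, -1.251) = 217.2708°
|p|² = ρ² + z² = 1.57204² + 0.369² = 2.60747
κ = 2ρ / |p|² = 2×1.57204 / 2.60747 = 1.20580
θ = 2·atan2(ρ, z) = 2·atan2(1.57204, 0.369) = 2.68049 rad
ℓ = θ/κ = 2.68049/1.20580 = 2.22300

1.2058 217.27 2.2230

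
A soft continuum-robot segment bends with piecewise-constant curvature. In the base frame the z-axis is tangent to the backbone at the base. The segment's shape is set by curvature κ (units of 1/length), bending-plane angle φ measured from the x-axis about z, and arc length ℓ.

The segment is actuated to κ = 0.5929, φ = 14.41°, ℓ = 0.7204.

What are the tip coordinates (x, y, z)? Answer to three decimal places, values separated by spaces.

0.147 0.038 0.699

θ = κ·ℓ = 0.5929 × 0.7204 = 0.42713 rad
ρ = (1 − cos θ)/κ = (1 − 0.91016)/0.5929 = 0.15153
z = sin θ / κ = 0.41426/0.5929 = 0.69869
x = ρ cos φ = 0.15153 × cos(14.41°) = 0.14676
y = ρ sin φ = 0.15153 × sin(14.41°) = 0.03771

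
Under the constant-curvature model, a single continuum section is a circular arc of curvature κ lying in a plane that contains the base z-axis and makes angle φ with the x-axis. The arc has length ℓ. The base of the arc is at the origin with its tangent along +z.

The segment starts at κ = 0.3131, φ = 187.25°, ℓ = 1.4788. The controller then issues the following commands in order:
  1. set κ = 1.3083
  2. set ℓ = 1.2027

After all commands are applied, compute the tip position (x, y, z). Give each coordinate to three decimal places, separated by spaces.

-0.760 -0.097 0.764

initial: κ=0.3131, φ=187.25°, ℓ=1.4788
cmd 1: set κ=1.3083 → (κ,φ,ℓ)=(1.3083,187.25°,1.4788) → tip=(-1.0281,-0.1308,0.7143)
cmd 2: set ℓ=1.2027 → (κ,φ,ℓ)=(1.3083,187.25°,1.2027) → tip=(-0.7603,-0.0967,0.7643)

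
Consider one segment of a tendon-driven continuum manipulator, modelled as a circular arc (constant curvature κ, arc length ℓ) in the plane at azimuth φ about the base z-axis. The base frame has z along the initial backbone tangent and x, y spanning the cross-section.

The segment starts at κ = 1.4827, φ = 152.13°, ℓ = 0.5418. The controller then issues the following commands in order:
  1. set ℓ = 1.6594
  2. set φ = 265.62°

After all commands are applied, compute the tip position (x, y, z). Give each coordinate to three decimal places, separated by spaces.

-0.092 -1.195 0.425

initial: κ=1.4827, φ=152.13°, ℓ=0.5418
cmd 1: set ℓ=1.6594 → (κ,φ,ℓ)=(1.4827,152.13°,1.6594) → tip=(-1.0594,0.5602,0.4247)
cmd 2: set φ=265.62° → (κ,φ,ℓ)=(1.4827,265.62°,1.6594) → tip=(-0.0915,-1.1949,0.4247)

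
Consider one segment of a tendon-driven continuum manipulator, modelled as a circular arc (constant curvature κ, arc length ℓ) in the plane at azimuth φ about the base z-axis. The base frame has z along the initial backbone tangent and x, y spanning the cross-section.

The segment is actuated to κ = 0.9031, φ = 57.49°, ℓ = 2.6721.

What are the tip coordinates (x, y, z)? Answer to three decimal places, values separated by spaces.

1.039 1.631 0.737

θ = κ·ℓ = 0.9031 × 2.6721 = 2.41317 rad
ρ = (1 − cos θ)/κ = (1 − -0.74623)/0.9031 = 1.93359
z = sin θ / κ = 0.66569/0.9031 = 0.73712
x = ρ cos φ = 1.93359 × cos(57.49°) = 1.03920
y = ρ sin φ = 1.93359 × sin(57.49°) = 1.63059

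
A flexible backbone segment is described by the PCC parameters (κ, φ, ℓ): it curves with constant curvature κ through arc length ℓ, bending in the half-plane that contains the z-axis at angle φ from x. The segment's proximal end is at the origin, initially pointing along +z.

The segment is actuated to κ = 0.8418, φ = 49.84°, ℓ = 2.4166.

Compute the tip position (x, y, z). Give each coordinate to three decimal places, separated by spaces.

θ = κ·ℓ = 0.8418 × 2.4166 = 2.03429 rad
ρ = (1 − cos θ)/κ = (1 − -0.44708)/0.8418 = 1.71903
z = sin θ / κ = 0.89449/0.8418 = 1.06260
x = ρ cos φ = 1.71903 × cos(49.84°) = 1.10864
y = ρ sin φ = 1.71903 × sin(49.84°) = 1.31376

1.109 1.314 1.063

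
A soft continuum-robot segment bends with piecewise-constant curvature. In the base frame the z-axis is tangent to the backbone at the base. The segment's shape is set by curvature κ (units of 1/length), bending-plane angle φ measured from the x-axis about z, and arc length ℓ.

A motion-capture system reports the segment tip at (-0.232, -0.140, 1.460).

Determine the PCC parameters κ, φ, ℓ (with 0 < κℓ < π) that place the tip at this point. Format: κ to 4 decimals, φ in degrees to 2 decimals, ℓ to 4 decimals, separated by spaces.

ρ = √(x²+y²) = √(-0.232² + -0.140²) = 0.27097
φ = atan2(y, x) mod 360° = atan2(-0.140, -0.232) = 211.1088°
|p|² = ρ² + z² = 0.27097² + 1.460² = 2.20502
κ = 2ρ / |p|² = 2×0.27097 / 2.20502 = 0.24577
θ = 2·atan2(ρ, z) = 2·atan2(0.27097, 1.460) = 0.36701 rad
ℓ = θ/κ = 0.36701/0.24577 = 1.49330

0.2458 211.11 1.4933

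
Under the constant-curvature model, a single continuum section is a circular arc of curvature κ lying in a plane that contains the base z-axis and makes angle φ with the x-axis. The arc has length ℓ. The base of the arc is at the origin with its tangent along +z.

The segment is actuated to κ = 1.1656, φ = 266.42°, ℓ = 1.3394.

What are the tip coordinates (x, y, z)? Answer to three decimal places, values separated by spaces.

θ = κ·ℓ = 1.1656 × 1.3394 = 1.56120 rad
ρ = (1 − cos θ)/κ = (1 − 0.00959)/1.1656 = 0.84970
z = sin θ / κ = 0.99995/1.1656 = 0.85789
x = ρ cos φ = 0.84970 × cos(266.42°) = -0.05306
y = ρ sin φ = 0.84970 × sin(266.42°) = -0.84804

-0.053 -0.848 0.858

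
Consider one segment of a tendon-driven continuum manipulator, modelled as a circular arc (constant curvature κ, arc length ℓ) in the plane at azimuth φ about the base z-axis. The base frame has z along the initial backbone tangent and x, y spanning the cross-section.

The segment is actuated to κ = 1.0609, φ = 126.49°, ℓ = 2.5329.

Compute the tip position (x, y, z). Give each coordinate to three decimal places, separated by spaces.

θ = κ·ℓ = 1.0609 × 2.5329 = 2.68715 rad
ρ = (1 − cos θ)/κ = (1 − -0.89851)/1.0609 = 1.78953
z = sin θ / κ = 0.43896/1.0609 = 0.41376
x = ρ cos φ = 1.78953 × cos(126.49°) = -1.06420
y = ρ sin φ = 1.78953 × sin(126.49°) = 1.43871

-1.064 1.439 0.414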